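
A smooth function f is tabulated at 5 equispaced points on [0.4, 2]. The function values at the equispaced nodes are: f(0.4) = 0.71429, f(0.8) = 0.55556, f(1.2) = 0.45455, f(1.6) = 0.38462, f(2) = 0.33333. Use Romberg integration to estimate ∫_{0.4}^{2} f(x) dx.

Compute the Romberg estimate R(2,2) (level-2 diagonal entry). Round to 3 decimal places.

0.762

R(0,0) (trapezoid, 1 panel, h=1.6000): 0.83810
R(1,0) (trapezoid, 2 panels, h=0.8000): 0.78269
R(2,0) (trapezoid, 4 panels, h=0.4000): 0.76742
R(1,1) = 0.78269 + (0.78269 − 0.83810)/3 = 0.76422
R(2,1) = 0.76742 + (0.76742 − 0.78269)/3 = 0.76233
R(2,2) = 0.76233 + (0.76233 − 0.76422)/15 = 0.76220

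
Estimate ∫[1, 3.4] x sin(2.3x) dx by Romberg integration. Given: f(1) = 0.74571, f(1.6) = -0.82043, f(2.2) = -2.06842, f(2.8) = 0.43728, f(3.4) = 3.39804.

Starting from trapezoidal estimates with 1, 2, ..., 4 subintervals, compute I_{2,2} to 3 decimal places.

I_{0,0} (trapezoid, 1 panel, h=2.4000): 4.97250
I_{1,0} (trapezoid, 2 panels, h=1.2000): 0.00415
I_{2,0} (trapezoid, 4 panels, h=0.6000): -0.22782
I_{1,1} = 0.00415 + (0.00415 − 4.97250)/3 = -1.65197
I_{2,1} = -0.22782 + (-0.22782 − 0.00415)/3 = -0.30514
I_{2,2} = -0.30514 + (-0.30514 − (-1.65197))/15 = -0.21535

-0.215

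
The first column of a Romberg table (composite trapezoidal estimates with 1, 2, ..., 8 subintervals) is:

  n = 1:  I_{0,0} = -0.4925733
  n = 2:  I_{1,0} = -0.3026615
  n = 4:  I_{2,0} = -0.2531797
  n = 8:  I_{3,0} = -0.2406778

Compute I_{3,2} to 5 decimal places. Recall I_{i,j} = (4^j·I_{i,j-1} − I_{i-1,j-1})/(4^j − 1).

Richardson extrapolation on the trapezoidal column (denominator 4−1=3):
I_{2,1} = -0.2531797 + (-0.2531797 − (-0.3026615))/3 = -0.2366858
I_{3,1} = (4·(-0.2406778) − (-0.2531797)) / 3 = -0.2365105
I_{3,2} = -0.2365105 + (-0.2365105 − (-0.2366858))/15 = -0.2364988
(Column j=1 coincides with Simpson's rule on the same nodes.)

-0.23650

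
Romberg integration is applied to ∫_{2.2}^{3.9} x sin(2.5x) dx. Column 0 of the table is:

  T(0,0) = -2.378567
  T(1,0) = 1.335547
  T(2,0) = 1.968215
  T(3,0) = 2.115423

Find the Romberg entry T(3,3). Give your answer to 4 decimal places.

2.1637

Richardson extrapolation on the trapezoidal column (denominator 4−1=3):
T(1,1) = 1.335547 + (1.335547 − (-2.378567))/3 = 2.573585
T(2,1) = (4·1.968215 − 1.335547) / 3 = 2.179104
T(3,1) = (4·2.115423 − 1.968215) / 3 = 2.164492
T(2,2) = (16·2.179104 − 2.573585) / 15 = 2.152805
T(3,2) = (16·2.164492 − 2.179104) / 15 = 2.163518
T(3,3) = (64·2.163518 − 2.152805) / 63 = 2.163688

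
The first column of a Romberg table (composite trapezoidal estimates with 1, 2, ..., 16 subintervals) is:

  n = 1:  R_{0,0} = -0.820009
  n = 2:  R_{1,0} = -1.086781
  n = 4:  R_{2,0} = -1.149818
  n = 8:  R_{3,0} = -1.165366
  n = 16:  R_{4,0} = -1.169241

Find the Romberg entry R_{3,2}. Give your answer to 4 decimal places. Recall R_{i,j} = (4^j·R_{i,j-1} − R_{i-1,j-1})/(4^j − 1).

-1.1705

Richardson extrapolation on the trapezoidal column (denominator 4−1=3):
R_{2,1} = -1.149818 + (-1.149818 − (-1.086781))/3 = -1.170830
R_{3,1} = (4·(-1.165366) − (-1.149818)) / 3 = -1.170549
R_{3,2} = (16·(-1.170549) − (-1.170830)) / 15 = -1.170530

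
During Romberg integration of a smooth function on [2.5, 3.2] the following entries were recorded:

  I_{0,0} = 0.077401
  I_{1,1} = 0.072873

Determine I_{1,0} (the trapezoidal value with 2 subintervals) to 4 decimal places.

0.0740

From I_{1,1} = (4·I_{1,0} − I_{0,0})/3, solve for I_{1,0}:
4·I_{1,0} = 3·0.072873 + 0.077401 = 0.296020
I_{1,0} = 0.074005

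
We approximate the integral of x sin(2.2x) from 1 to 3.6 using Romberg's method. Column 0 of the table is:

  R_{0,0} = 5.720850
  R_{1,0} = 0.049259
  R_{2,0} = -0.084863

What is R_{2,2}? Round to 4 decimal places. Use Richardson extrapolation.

-0.0155

Richardson extrapolation on the trapezoidal column (denominator 4−1=3):
R_{1,1} = (4·0.049259 − 5.720850) / 3 = -1.841271
R_{2,1} = (4·(-0.084863) − 0.049259) / 3 = -0.129570
R_{2,2} = (16·(-0.129570) − (-1.841271)) / 15 = -0.015457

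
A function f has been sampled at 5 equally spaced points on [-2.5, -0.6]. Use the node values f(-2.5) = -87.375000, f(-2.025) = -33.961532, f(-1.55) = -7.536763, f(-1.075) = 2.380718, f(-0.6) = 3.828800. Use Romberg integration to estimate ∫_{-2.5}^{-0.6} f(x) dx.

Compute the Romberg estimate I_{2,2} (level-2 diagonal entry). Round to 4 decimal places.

-35.5902

I_{0,0} (trapezoid, 1 panel, h=1.9000): -79.368890
I_{1,0} (trapezoid, 2 panels, h=0.9500): -46.844370
I_{2,0} (trapezoid, 4 panels, h=0.4750): -38.423072
I_{1,1} = -46.844370 + (-46.844370 − (-79.368890))/3 = -36.002863
I_{2,1} = -38.423072 + (-38.423072 − (-46.844370))/3 = -35.615973
I_{2,2} = -35.615973 + (-35.615973 − (-36.002863))/15 = -35.590180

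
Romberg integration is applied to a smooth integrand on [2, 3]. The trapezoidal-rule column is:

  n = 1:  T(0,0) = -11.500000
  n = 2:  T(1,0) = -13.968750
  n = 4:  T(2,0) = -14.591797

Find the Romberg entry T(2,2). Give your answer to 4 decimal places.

Richardson extrapolation on the trapezoidal column (denominator 4−1=3):
T(1,1) = (4·(-13.968750) − (-11.500000)) / 3 = -14.791667
T(2,1) = (4·(-14.591797) − (-13.968750)) / 3 = -14.799479
T(2,2) = -14.799479 + (-14.799479 − (-14.791667))/15 = -14.800000

-14.8000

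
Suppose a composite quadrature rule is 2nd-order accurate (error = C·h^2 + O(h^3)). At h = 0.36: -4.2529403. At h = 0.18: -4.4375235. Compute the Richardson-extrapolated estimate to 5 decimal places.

The leading error scales as h^2; refining by a factor of 2 reduces it by 2^2 = 4.
Extrapolated value = (4·A(h/2) − A(h)) / (4 − 1)
= (4·(-4.4375235) − (-4.2529403)) / 3
= -13.4971537 / 3 = -4.4990512

-4.49905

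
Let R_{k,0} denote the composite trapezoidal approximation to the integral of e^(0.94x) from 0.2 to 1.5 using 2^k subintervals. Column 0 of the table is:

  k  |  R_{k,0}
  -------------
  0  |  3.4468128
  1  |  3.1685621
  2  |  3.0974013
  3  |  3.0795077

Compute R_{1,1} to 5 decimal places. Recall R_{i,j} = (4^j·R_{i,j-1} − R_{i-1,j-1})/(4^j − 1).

3.07581

Richardson extrapolation on the trapezoidal column (denominator 4−1=3):
R_{1,1} = 3.1685621 + (3.1685621 − 3.4468128)/3 = 3.0758119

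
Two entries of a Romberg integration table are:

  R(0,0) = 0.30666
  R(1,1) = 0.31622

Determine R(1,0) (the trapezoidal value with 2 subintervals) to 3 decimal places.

0.314

From R(1,1) = (4·R(1,0) − R(0,0))/3, solve for R(1,0):
4·R(1,0) = 3·0.31622 + 0.30666 = 1.25532
R(1,0) = 0.31383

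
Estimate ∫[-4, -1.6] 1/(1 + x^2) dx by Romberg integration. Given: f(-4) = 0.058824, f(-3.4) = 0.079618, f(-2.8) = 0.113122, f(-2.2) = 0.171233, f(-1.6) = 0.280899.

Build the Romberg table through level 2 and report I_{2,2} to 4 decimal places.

0.3137

I_{0,0} (trapezoid, 1 panel, h=2.4000): 0.407668
I_{1,0} (trapezoid, 2 panels, h=1.2000): 0.339580
I_{2,0} (trapezoid, 4 panels, h=0.6000): 0.320301
I_{1,1} = 0.339580 + (0.339580 − 0.407668)/3 = 0.316884
I_{2,1} = 0.320301 + (0.320301 − 0.339580)/3 = 0.313875
I_{2,2} = 0.313875 + (0.313875 − 0.316884)/15 = 0.313674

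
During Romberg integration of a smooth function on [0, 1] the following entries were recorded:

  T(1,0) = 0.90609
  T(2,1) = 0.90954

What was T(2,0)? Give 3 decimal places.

From T(2,1) = (4·T(2,0) − T(1,0))/3, solve for T(2,0):
4·T(2,0) = 3·0.90954 + 0.90609 = 3.63471
T(2,0) = 0.90868

0.909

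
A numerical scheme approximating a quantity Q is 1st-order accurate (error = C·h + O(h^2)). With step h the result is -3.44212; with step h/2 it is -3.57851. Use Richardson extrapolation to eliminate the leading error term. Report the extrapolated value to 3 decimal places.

-3.715

The leading error scales as h; refining by a factor of 2 reduces it by 2^1 = 2.
Extrapolated value = (2·A(h/2) − A(h)) / (2 − 1)
= (2·(-3.57851) − (-3.44212)) / 1
= -3.71490 / 1 = -3.71490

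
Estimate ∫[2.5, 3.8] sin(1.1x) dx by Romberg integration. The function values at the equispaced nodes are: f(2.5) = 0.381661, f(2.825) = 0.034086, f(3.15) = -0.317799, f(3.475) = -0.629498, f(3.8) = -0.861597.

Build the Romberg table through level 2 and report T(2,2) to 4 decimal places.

T(0,0) (trapezoid, 1 panel, h=1.3000): -0.311958
T(1,0) (trapezoid, 2 panels, h=0.6500): -0.362549
T(2,0) (trapezoid, 4 panels, h=0.3250): -0.374783
T(1,1) = -0.362549 + (-0.362549 − (-0.311958))/3 = -0.379413
T(2,1) = -0.374783 + (-0.374783 − (-0.362549))/3 = -0.378861
T(2,2) = -0.378861 + (-0.378861 − (-0.379413))/15 = -0.378824

-0.3788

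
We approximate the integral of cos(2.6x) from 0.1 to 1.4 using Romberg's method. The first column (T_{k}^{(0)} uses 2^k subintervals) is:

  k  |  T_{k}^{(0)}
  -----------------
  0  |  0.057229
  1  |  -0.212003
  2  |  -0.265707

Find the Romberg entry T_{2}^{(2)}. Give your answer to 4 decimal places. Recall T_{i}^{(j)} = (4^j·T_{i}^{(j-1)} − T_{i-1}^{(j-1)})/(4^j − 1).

-0.2824

Richardson extrapolation on the trapezoidal column (denominator 4−1=3):
T_{1}^{(1)} = (4·(-0.212003) − 0.057229) / 3 = -0.301747
T_{2}^{(1)} = -0.265707 + (-0.265707 − (-0.212003))/3 = -0.283608
T_{2}^{(2)} = (16·(-0.283608) − (-0.301747)) / 15 = -0.282399
(Column j=1 coincides with Simpson's rule on the same nodes.)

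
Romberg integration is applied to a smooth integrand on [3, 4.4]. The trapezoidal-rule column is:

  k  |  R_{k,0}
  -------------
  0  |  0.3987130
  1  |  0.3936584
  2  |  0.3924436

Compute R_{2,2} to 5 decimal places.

0.39204

Richardson extrapolation on the trapezoidal column (denominator 4−1=3):
R_{1,1} = (4·0.3936584 − 0.3987130) / 3 = 0.3919735
R_{2,1} = 0.3924436 + (0.3924436 − 0.3936584)/3 = 0.3920387
R_{2,2} = (16·0.3920387 − 0.3919735) / 15 = 0.3920430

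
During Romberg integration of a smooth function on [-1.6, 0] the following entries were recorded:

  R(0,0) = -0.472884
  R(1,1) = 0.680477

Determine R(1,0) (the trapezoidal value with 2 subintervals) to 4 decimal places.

From R(1,1) = (4·R(1,0) − R(0,0))/3, solve for R(1,0):
4·R(1,0) = 3·0.680477 + (-0.472884) = 1.568547
R(1,0) = 0.392137

0.3921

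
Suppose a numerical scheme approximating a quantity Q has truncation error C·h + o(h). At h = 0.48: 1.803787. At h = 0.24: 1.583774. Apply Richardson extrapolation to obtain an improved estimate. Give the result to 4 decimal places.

1.3638

The leading error scales as h; refining by a factor of 2 reduces it by 2^1 = 2.
Extrapolated value = (2·A(h/2) − A(h)) / (2 − 1)
= (2·1.583774 − 1.803787) / 1
= 1.363761 / 1 = 1.363761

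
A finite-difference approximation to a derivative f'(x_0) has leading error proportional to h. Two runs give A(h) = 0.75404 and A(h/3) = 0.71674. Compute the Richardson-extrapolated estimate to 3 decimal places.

0.698

The leading error scales as h; refining by a factor of 3 reduces it by 3^1 = 3.
Extrapolated value = (3·A(h/3) − A(h)) / (3 − 1)
= (3·0.71674 − 0.75404) / 2
= 1.39618 / 2 = 0.69809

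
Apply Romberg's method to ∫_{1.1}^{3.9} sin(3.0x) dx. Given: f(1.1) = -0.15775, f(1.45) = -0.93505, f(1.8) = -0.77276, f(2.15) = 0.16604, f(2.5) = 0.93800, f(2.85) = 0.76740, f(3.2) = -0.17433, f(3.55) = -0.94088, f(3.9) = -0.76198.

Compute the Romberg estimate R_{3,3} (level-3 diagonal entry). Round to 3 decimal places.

-0.538

R_{0,0} (trapezoid, 1 panel, h=2.8000): -1.28762
R_{1,0} (trapezoid, 2 panels, h=1.4000): 0.66939
R_{2,0} (trapezoid, 4 panels, h=0.7000): -0.32827
R_{3,0} (trapezoid, 8 panels, h=0.3500): -0.49401
R_{1,1} = 0.66939 + (0.66939 − (-1.28762))/3 = 1.32173
R_{2,1} = -0.32827 + (-0.32827 − 0.66939)/3 = -0.66082
R_{3,1} = -0.49401 + (-0.49401 − (-0.32827))/3 = -0.54926
R_{2,2} = -0.66082 + (-0.66082 − 1.32173)/15 = -0.79299
R_{3,2} = -0.54926 + (-0.54926 − (-0.66082))/15 = -0.54182
R_{3,3} = -0.54182 + (-0.54182 − (-0.79299))/63 = -0.53783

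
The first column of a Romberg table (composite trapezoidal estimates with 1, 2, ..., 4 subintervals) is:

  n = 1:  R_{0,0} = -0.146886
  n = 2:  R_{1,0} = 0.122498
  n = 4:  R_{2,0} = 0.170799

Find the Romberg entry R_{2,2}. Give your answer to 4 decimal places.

0.1852

R_{1,1} = (4·0.122498 − (-0.146886)) / 3 = 0.212293
R_{2,1} = (4·0.170799 − 0.122498) / 3 = 0.186899
R_{2,2} = 0.186899 + (0.186899 − 0.212293)/15 = 0.185206
(Column j=1 coincides with Simpson's rule on the same nodes.)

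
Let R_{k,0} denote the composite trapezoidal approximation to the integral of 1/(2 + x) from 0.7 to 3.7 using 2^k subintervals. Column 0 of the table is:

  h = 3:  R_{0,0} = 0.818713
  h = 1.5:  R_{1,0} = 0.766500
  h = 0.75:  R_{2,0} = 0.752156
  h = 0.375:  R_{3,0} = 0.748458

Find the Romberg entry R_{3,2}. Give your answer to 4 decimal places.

Richardson extrapolation on the trapezoidal column (denominator 4−1=3):
R_{2,1} = 0.752156 + (0.752156 − 0.766500)/3 = 0.747375
R_{3,1} = 0.748458 + (0.748458 − 0.752156)/3 = 0.747225
R_{3,2} = (16·0.747225 − 0.747375) / 15 = 0.747215

0.7472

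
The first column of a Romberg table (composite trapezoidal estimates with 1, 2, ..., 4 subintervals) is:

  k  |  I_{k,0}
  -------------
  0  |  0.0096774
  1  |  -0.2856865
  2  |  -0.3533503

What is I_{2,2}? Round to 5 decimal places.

Richardson extrapolation on the trapezoidal column (denominator 4−1=3):
I_{1,1} = -0.2856865 + (-0.2856865 − 0.0096774)/3 = -0.3841411
I_{2,1} = (4·(-0.3533503) − (-0.2856865)) / 3 = -0.3759049
I_{2,2} = (16·(-0.3759049) − (-0.3841411)) / 15 = -0.3753558

-0.37536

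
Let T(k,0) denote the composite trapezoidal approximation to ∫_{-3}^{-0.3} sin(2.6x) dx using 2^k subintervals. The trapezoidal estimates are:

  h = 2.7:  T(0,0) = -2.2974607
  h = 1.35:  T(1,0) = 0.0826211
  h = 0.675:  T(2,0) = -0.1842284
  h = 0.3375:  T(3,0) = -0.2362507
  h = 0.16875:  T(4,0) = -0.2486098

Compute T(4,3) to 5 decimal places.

T(2,1) = (4·(-0.1842284) − 0.0826211) / 3 = -0.2731782
T(3,1) = -0.2362507 + (-0.2362507 − (-0.1842284))/3 = -0.2535915
T(4,1) = (4·(-0.2486098) − (-0.2362507)) / 3 = -0.2527295
T(3,2) = (16·(-0.2535915) − (-0.2731782)) / 15 = -0.2522857
T(4,2) = -0.2527295 + (-0.2527295 − (-0.2535915))/15 = -0.2526720
T(4,3) = (64·(-0.2526720) − (-0.2522857)) / 63 = -0.2526781

-0.25268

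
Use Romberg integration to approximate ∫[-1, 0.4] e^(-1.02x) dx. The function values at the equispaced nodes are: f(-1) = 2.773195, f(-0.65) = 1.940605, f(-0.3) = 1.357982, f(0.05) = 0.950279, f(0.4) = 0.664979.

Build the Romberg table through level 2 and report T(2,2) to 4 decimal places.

2.0669

T(0,0) (trapezoid, 1 panel, h=1.4000): 2.406722
T(1,0) (trapezoid, 2 panels, h=0.7000): 2.153948
T(2,0) (trapezoid, 4 panels, h=0.3500): 2.088784
T(1,1) = 2.153948 + (2.153948 − 2.406722)/3 = 2.069690
T(2,1) = 2.088784 + (2.088784 − 2.153948)/3 = 2.067063
T(2,2) = 2.067063 + (2.067063 − 2.069690)/15 = 2.066888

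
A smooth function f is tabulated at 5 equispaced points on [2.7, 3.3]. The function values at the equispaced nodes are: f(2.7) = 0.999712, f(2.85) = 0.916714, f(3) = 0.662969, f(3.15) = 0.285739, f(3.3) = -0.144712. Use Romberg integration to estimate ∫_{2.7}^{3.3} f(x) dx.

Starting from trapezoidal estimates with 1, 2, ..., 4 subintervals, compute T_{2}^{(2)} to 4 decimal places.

0.3495

T_{0}^{(0)} (trapezoid, 1 panel, h=0.6000): 0.256500
T_{1}^{(0)} (trapezoid, 2 panels, h=0.3000): 0.327141
T_{2}^{(0)} (trapezoid, 4 panels, h=0.1500): 0.343938
T_{1}^{(1)} = 0.327141 + (0.327141 − 0.256500)/3 = 0.350688
T_{2}^{(1)} = 0.343938 + (0.343938 − 0.327141)/3 = 0.349537
T_{2}^{(2)} = 0.349537 + (0.349537 − 0.350688)/15 = 0.349460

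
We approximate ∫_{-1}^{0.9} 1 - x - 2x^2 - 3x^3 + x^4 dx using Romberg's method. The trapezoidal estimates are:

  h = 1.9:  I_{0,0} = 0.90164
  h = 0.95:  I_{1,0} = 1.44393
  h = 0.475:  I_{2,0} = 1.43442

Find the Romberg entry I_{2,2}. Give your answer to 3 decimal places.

Richardson extrapolation on the trapezoidal column (denominator 4−1=3):
I_{1,1} = (4·1.44393 − 0.90164) / 3 = 1.62469
I_{2,1} = 1.43442 + (1.43442 − 1.44393)/3 = 1.43125
I_{2,2} = 1.43125 + (1.43125 − 1.62469)/15 = 1.41835

1.418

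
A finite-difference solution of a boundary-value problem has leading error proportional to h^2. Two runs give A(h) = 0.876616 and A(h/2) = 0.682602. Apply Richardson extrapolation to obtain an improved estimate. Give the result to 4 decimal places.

0.6179

The leading error scales as h^2; refining by a factor of 2 reduces it by 2^2 = 4.
Extrapolated value = (4·A(h/2) − A(h)) / (4 − 1)
= (4·0.682602 − 0.876616) / 3
= 1.853792 / 3 = 0.617931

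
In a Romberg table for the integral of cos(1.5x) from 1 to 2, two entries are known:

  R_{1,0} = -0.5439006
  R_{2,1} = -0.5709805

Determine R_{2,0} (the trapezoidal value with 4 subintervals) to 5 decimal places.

-0.56421

From R_{2,1} = (4·R_{2,0} − R_{1,0})/3, solve for R_{2,0}:
4·R_{2,0} = 3·(-0.5709805) + (-0.5439006) = -2.2568421
R_{2,0} = -0.5642105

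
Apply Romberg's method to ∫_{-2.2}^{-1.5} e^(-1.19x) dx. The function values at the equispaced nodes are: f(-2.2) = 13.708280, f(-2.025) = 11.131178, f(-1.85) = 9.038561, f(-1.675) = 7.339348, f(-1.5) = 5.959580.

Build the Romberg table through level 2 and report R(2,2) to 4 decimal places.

6.5115

R(0,0) (trapezoid, 1 panel, h=0.7000): 6.883751
R(1,0) (trapezoid, 2 panels, h=0.3500): 6.605372
R(2,0) (trapezoid, 4 panels, h=0.1750): 6.535028
R(1,1) = 6.605372 + (6.605372 − 6.883751)/3 = 6.512579
R(2,1) = 6.535028 + (6.535028 − 6.605372)/3 = 6.511580
R(2,2) = 6.511580 + (6.511580 − 6.512579)/15 = 6.511513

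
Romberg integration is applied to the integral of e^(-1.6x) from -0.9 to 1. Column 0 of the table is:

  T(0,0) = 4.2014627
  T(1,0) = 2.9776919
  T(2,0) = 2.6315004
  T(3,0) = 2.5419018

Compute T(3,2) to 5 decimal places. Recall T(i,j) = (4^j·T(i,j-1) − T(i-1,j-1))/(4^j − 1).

2.51176

T(2,1) = 2.6315004 + (2.6315004 − 2.9776919)/3 = 2.5161032
T(3,1) = (4·2.5419018 − 2.6315004) / 3 = 2.5120356
T(3,2) = 2.5120356 + (2.5120356 − 2.5161032)/15 = 2.5117644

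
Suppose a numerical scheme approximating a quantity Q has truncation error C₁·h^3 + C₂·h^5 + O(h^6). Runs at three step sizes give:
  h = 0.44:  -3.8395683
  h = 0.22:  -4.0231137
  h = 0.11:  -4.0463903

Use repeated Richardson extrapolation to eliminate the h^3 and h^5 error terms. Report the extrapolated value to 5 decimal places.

-4.04973

First eliminate the h^3 term (factor 2^3 = 8):
  B₁ = (8·(-4.0231137) − (-3.8395683))/7 = -4.0493345
  B₂ = (8·(-4.0463903) − (-4.0231137))/7 = -4.0497155
Then eliminate the h^5 term (factor 2^5 = 32):
  (32·(-4.0497155) − (-4.0493345))/31 = -4.0497278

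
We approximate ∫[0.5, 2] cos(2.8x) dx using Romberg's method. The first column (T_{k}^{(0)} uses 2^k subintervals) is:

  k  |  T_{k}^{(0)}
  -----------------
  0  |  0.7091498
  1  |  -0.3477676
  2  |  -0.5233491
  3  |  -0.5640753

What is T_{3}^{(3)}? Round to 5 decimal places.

-0.57742

Richardson extrapolation on the trapezoidal column (denominator 4−1=3):
T_{1}^{(1)} = (4·(-0.3477676) − 0.7091498) / 3 = -0.7000734
T_{2}^{(1)} = -0.5233491 + (-0.5233491 − (-0.3477676))/3 = -0.5818763
T_{3}^{(1)} = (4·(-0.5640753) − (-0.5233491)) / 3 = -0.5776507
T_{2}^{(2)} = -0.5818763 + (-0.5818763 − (-0.7000734))/15 = -0.5739965
T_{3}^{(2)} = -0.5776507 + (-0.5776507 − (-0.5818763))/15 = -0.5773690
T_{3}^{(3)} = -0.5773690 + (-0.5773690 − (-0.5739965))/63 = -0.5774225
(Column j=1 coincides with Simpson's rule on the same nodes.)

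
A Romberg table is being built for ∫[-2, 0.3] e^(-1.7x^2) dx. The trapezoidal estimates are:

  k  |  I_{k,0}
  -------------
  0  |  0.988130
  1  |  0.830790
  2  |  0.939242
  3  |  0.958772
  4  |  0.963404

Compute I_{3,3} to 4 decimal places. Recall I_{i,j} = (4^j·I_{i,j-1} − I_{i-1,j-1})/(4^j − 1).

Richardson extrapolation on the trapezoidal column (denominator 4−1=3):
I_{1,1} = 0.830790 + (0.830790 − 0.988130)/3 = 0.778343
I_{2,1} = 0.939242 + (0.939242 − 0.830790)/3 = 0.975393
I_{3,1} = (4·0.958772 − 0.939242) / 3 = 0.965282
I_{2,2} = (16·0.975393 − 0.778343) / 15 = 0.988530
I_{3,2} = 0.965282 + (0.965282 − 0.975393)/15 = 0.964608
I_{3,3} = 0.964608 + (0.964608 − 0.988530)/63 = 0.964228
(Column j=1 coincides with Simpson's rule on the same nodes.)

0.9642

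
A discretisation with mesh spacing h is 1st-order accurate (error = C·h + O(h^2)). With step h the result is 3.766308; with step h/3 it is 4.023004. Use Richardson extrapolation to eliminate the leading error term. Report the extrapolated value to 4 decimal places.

4.1514

The leading error scales as h; refining by a factor of 3 reduces it by 3^1 = 3.
Extrapolated value = (3·A(h/3) − A(h)) / (3 − 1)
= (3·4.023004 − 3.766308) / 2
= 8.302704 / 2 = 4.151352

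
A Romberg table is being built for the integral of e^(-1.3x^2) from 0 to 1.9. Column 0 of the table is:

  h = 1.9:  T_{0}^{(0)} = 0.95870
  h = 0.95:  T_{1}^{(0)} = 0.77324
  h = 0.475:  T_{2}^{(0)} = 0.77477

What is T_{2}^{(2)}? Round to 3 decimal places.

Richardson extrapolation on the trapezoidal column (denominator 4−1=3):
T_{1}^{(1)} = (4·0.77324 − 0.95870) / 3 = 0.71142
T_{2}^{(1)} = 0.77477 + (0.77477 − 0.77324)/3 = 0.77528
T_{2}^{(2)} = 0.77528 + (0.77528 − 0.71142)/15 = 0.77954
(Column j=1 coincides with Simpson's rule on the same nodes.)

0.780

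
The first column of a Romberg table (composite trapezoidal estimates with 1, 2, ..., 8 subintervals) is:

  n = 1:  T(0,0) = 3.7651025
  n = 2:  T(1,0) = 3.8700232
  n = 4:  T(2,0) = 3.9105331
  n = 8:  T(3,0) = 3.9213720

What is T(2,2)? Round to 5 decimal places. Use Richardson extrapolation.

3.92531

Richardson extrapolation on the trapezoidal column (denominator 4−1=3):
T(1,1) = (4·3.8700232 − 3.7651025) / 3 = 3.9049968
T(2,1) = (4·3.9105331 − 3.8700232) / 3 = 3.9240364
T(2,2) = (16·3.9240364 − 3.9049968) / 15 = 3.9253057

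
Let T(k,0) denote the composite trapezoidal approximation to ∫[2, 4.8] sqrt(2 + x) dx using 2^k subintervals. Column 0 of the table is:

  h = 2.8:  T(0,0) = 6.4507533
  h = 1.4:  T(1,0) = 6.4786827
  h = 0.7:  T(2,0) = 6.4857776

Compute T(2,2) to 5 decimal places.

6.48815

T(1,1) = 6.4786827 + (6.4786827 − 6.4507533)/3 = 6.4879925
T(2,1) = 6.4857776 + (6.4857776 − 6.4786827)/3 = 6.4881426
T(2,2) = 6.4881426 + (6.4881426 − 6.4879925)/15 = 6.4881526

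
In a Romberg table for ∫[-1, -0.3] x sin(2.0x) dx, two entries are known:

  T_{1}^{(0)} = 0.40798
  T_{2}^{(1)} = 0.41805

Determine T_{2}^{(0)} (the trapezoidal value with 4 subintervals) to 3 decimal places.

From T_{2}^{(1)} = (4·T_{2}^{(0)} − T_{1}^{(0)})/3, solve for T_{2}^{(0)}:
4·T_{2}^{(0)} = 3·0.41805 + 0.40798 = 1.66213
T_{2}^{(0)} = 0.41553

0.416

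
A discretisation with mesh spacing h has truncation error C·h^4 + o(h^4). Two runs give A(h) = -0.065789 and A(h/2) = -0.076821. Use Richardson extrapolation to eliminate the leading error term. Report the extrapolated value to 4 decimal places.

The leading error scales as h^4; refining by a factor of 2 reduces it by 2^4 = 16.
Extrapolated value = (16·A(h/2) − A(h)) / (16 − 1)
= (16·(-0.076821) − (-0.065789)) / 15
= -1.163347 / 15 = -0.077556

-0.0776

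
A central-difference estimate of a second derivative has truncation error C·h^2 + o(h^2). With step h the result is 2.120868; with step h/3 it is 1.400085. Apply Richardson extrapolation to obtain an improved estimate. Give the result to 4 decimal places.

1.3100

The leading error scales as h^2; refining by a factor of 3 reduces it by 3^2 = 9.
Extrapolated value = (9·A(h/3) − A(h)) / (9 − 1)
= (9·1.400085 − 2.120868) / 8
= 10.479897 / 8 = 1.309987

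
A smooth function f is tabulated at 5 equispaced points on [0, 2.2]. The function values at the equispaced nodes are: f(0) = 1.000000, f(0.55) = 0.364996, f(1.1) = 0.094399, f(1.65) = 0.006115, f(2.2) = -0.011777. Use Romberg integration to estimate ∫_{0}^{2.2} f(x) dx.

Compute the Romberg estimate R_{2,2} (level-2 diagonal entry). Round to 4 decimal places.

0.4871

R_{0,0} (trapezoid, 1 panel, h=2.2000): 1.087045
R_{1,0} (trapezoid, 2 panels, h=1.1000): 0.647362
R_{2,0} (trapezoid, 4 panels, h=0.5500): 0.527792
R_{1,1} = 0.647362 + (0.647362 − 1.087045)/3 = 0.500801
R_{2,1} = 0.527792 + (0.527792 − 0.647362)/3 = 0.487935
R_{2,2} = 0.487935 + (0.487935 − 0.500801)/15 = 0.487077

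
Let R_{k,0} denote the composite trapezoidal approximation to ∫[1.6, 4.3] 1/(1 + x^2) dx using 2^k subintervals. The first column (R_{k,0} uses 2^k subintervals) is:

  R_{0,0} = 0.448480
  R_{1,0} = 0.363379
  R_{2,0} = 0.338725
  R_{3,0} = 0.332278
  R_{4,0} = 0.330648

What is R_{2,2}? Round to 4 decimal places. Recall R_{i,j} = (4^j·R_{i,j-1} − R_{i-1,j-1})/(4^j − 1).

Richardson extrapolation on the trapezoidal column (denominator 4−1=3):
R_{1,1} = 0.363379 + (0.363379 − 0.448480)/3 = 0.335012
R_{2,1} = 0.338725 + (0.338725 − 0.363379)/3 = 0.330507
R_{2,2} = 0.330507 + (0.330507 − 0.335012)/15 = 0.330207

0.3302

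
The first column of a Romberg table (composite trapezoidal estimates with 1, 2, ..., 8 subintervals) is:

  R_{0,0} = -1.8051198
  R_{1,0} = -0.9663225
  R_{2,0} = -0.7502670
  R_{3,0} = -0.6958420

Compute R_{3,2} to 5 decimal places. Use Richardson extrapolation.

-0.67766

Richardson extrapolation on the trapezoidal column (denominator 4−1=3):
R_{2,1} = -0.7502670 + (-0.7502670 − (-0.9663225))/3 = -0.6782485
R_{3,1} = (4·(-0.6958420) − (-0.7502670)) / 3 = -0.6777003
R_{3,2} = -0.6777003 + (-0.6777003 − (-0.6782485))/15 = -0.6776638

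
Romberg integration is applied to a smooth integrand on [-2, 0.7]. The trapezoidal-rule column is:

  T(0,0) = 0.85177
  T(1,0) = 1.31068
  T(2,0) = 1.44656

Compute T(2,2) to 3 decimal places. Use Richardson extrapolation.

Richardson extrapolation on the trapezoidal column (denominator 4−1=3):
T(1,1) = (4·1.31068 − 0.85177) / 3 = 1.46365
T(2,1) = 1.44656 + (1.44656 − 1.31068)/3 = 1.49185
T(2,2) = 1.49185 + (1.49185 − 1.46365)/15 = 1.49373
(Column j=1 coincides with Simpson's rule on the same nodes.)

1.494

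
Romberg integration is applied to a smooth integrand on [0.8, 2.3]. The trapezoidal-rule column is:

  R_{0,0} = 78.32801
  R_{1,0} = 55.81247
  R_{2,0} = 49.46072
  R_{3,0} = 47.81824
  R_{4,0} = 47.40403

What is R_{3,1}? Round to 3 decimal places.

47.271

R_{3,1} = (4·47.81824 − 49.46072) / 3 = 47.27075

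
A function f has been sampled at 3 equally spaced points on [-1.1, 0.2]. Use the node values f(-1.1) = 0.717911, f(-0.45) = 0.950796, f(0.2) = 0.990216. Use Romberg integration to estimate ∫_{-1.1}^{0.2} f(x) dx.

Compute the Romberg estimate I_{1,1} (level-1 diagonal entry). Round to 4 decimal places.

I_{0,0} (trapezoid, 1 panel, h=1.3000): 1.110283
I_{1,0} (trapezoid, 2 panels, h=0.6500): 1.173159
I_{1,1} = 1.173159 + (1.173159 − 1.110283)/3 = 1.194118

1.1941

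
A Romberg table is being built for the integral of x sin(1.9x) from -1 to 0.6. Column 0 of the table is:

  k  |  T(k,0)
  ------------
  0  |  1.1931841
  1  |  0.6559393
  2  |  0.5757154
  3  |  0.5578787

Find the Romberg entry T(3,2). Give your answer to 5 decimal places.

0.55213

T(2,1) = 0.5757154 + (0.5757154 − 0.6559393)/3 = 0.5489741
T(3,1) = (4·0.5578787 − 0.5757154) / 3 = 0.5519331
T(3,2) = (16·0.5519331 − 0.5489741) / 15 = 0.5521304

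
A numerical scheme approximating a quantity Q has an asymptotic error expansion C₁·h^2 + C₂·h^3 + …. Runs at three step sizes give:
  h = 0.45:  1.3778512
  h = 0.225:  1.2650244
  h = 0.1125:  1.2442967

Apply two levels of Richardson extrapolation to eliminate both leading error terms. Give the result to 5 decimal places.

1.23881

First eliminate the h^2 term (factor 2^2 = 4):
  B₁ = (4·1.2650244 − 1.3778512)/3 = 1.2274155
  B₂ = (4·1.2442967 − 1.2650244)/3 = 1.2373875
Then eliminate the h^3 term (factor 2^3 = 8):
  (8·1.2373875 − 1.2274155)/7 = 1.2388121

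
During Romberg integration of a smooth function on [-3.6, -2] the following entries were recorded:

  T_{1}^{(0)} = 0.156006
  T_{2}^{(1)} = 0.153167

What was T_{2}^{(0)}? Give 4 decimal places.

0.1539

From T_{2}^{(1)} = (4·T_{2}^{(0)} − T_{1}^{(0)})/3, solve for T_{2}^{(0)}:
4·T_{2}^{(0)} = 3·0.153167 + 0.156006 = 0.615507
T_{2}^{(0)} = 0.153877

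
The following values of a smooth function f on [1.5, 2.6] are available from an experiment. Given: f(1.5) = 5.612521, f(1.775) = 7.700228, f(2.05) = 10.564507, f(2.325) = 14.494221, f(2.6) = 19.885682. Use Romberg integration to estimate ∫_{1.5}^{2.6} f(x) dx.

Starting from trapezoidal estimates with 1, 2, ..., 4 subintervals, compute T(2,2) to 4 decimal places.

T(0,0) (trapezoid, 1 panel, h=1.1000): 14.024012
T(1,0) (trapezoid, 2 panels, h=0.5500): 12.822485
T(2,0) (trapezoid, 4 panels, h=0.2750): 12.514716
T(1,1) = 12.822485 + (12.822485 − 14.024012)/3 = 12.421976
T(2,1) = 12.514716 + (12.514716 − 12.822485)/3 = 12.412126
T(2,2) = 12.412126 + (12.412126 − 12.421976)/15 = 12.411469

12.4115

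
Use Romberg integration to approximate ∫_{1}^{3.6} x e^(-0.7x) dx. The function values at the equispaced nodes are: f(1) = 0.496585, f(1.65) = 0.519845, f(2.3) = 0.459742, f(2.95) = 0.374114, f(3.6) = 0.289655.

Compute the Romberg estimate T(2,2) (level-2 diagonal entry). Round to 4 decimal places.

T(0,0) (trapezoid, 1 panel, h=2.6000): 1.022112
T(1,0) (trapezoid, 2 panels, h=1.3000): 1.108721
T(2,0) (trapezoid, 4 panels, h=0.6500): 1.135434
T(1,1) = 1.108721 + (1.108721 − 1.022112)/3 = 1.137591
T(2,1) = 1.135434 + (1.135434 − 1.108721)/3 = 1.144338
T(2,2) = 1.144338 + (1.144338 − 1.137591)/15 = 1.144788

1.1448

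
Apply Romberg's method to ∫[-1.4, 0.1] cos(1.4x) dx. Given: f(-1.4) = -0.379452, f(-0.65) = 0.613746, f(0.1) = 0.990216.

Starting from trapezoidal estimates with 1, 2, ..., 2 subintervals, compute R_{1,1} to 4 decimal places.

0.7664

R_{0,0} (trapezoid, 1 panel, h=1.5000): 0.458073
R_{1,0} (trapezoid, 2 panels, h=0.7500): 0.689346
R_{1,1} = 0.689346 + (0.689346 − 0.458073)/3 = 0.766437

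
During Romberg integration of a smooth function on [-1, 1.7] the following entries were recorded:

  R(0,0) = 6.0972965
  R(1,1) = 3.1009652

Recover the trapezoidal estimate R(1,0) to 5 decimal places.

3.85005

From R(1,1) = (4·R(1,0) − R(0,0))/3, solve for R(1,0):
4·R(1,0) = 3·3.1009652 + 6.0972965 = 15.4001921
R(1,0) = 3.8500480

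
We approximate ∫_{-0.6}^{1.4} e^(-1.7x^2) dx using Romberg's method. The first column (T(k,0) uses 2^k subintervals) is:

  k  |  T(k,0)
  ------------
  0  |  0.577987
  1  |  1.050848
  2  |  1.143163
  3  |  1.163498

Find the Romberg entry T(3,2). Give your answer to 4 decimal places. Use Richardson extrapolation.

1.1700

T(2,1) = (4·1.143163 − 1.050848) / 3 = 1.173935
T(3,1) = (4·1.163498 − 1.143163) / 3 = 1.170276
T(3,2) = (16·1.170276 − 1.173935) / 15 = 1.170032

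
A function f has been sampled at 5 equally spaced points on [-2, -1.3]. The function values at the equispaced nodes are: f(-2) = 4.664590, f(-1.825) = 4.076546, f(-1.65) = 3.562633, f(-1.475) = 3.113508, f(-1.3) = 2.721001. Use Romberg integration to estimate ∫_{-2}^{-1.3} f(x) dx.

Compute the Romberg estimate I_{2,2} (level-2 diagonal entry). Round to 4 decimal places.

2.5241

I_{0,0} (trapezoid, 1 panel, h=0.7000): 2.584957
I_{1,0} (trapezoid, 2 panels, h=0.3500): 2.539400
I_{2,0} (trapezoid, 4 panels, h=0.1750): 2.527959
I_{1,1} = 2.539400 + (2.539400 − 2.584957)/3 = 2.524214
I_{2,1} = 2.527959 + (2.527959 − 2.539400)/3 = 2.524145
I_{2,2} = 2.524145 + (2.524145 − 2.524214)/15 = 2.524140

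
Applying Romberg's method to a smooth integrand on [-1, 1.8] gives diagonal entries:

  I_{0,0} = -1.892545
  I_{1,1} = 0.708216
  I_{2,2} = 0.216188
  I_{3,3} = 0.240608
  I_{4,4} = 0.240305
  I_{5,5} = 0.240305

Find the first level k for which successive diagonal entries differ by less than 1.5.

|I_{1,1} − I_{0,0}| = 2.600761 ≥ 1.5
|I_{2,2} − I_{1,1}| = 0.492028 < 1.5

k = 2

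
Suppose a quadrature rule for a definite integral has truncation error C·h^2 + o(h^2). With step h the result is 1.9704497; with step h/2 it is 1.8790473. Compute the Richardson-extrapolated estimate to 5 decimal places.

1.84858

The leading error scales as h^2; refining by a factor of 2 reduces it by 2^2 = 4.
Extrapolated value = (4·A(h/2) − A(h)) / (4 − 1)
= (4·1.8790473 − 1.9704497) / 3
= 5.5457395 / 3 = 1.8485798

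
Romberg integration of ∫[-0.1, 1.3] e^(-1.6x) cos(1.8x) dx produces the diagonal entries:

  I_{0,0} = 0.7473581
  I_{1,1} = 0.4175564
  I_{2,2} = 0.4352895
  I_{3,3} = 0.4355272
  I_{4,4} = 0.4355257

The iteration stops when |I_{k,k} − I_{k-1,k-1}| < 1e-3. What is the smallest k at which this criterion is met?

k = 3

|I_{1,1} − I_{0,0}| = 0.3298017 ≥ 1e-3
|I_{2,2} − I_{1,1}| = 0.0177331 ≥ 1e-3
|I_{3,3} − I_{2,2}| = 0.0002377 < 1e-3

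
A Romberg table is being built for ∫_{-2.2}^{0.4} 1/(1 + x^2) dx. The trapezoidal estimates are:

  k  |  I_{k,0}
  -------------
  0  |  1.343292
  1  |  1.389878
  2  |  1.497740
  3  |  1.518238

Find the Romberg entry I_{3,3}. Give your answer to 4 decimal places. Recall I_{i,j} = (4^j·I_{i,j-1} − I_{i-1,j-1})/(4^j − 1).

Richardson extrapolation on the trapezoidal column (denominator 4−1=3):
I_{1,1} = 1.389878 + (1.389878 − 1.343292)/3 = 1.405407
I_{2,1} = 1.497740 + (1.497740 − 1.389878)/3 = 1.533694
I_{3,1} = 1.518238 + (1.518238 − 1.497740)/3 = 1.525071
I_{2,2} = 1.533694 + (1.533694 − 1.405407)/15 = 1.542246
I_{3,2} = 1.525071 + (1.525071 − 1.533694)/15 = 1.524496
I_{3,3} = 1.524496 + (1.524496 − 1.542246)/63 = 1.524214

1.5242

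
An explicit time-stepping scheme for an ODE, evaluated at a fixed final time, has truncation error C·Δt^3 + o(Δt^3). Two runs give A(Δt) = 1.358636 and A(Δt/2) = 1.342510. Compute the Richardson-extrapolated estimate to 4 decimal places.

The leading error scales as Δt^3; refining by a factor of 2 reduces it by 2^3 = 8.
Extrapolated value = (8·A(Δt/2) − A(Δt)) / (8 − 1)
= (8·1.342510 − 1.358636) / 7
= 9.381444 / 7 = 1.340206

1.3402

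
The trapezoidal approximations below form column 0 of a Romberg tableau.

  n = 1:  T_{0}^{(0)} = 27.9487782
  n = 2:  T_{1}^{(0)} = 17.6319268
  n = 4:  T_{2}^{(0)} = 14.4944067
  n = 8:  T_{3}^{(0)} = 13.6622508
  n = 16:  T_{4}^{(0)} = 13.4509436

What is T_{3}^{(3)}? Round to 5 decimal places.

Richardson extrapolation on the trapezoidal column (denominator 4−1=3):
T_{1}^{(1)} = 17.6319268 + (17.6319268 − 27.9487782)/3 = 14.1929763
T_{2}^{(1)} = 14.4944067 + (14.4944067 − 17.6319268)/3 = 13.4485667
T_{3}^{(1)} = (4·13.6622508 − 14.4944067) / 3 = 13.3848655
T_{2}^{(2)} = 13.4485667 + (13.4485667 − 14.1929763)/15 = 13.3989394
T_{3}^{(2)} = 13.3848655 + (13.3848655 − 13.4485667)/15 = 13.3806188
T_{3}^{(3)} = 13.3806188 + (13.3806188 − 13.3989394)/63 = 13.3803280

13.38033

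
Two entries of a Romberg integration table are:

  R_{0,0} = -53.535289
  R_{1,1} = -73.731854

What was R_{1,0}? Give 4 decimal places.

From R_{1,1} = (4·R_{1,0} − R_{0,0})/3, solve for R_{1,0}:
4·R_{1,0} = 3·(-73.731854) + (-53.535289) = -274.730851
R_{1,0} = -68.682713

-68.6827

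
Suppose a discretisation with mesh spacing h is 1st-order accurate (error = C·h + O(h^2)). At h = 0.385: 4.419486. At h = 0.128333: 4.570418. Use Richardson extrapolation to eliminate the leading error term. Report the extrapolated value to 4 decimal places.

Extrapolated value = (3·A(h/3) − A(h)) / (3 − 1)
= (3·4.570418 − 4.419486) / 2
= 9.291768 / 2 = 4.645884

4.6459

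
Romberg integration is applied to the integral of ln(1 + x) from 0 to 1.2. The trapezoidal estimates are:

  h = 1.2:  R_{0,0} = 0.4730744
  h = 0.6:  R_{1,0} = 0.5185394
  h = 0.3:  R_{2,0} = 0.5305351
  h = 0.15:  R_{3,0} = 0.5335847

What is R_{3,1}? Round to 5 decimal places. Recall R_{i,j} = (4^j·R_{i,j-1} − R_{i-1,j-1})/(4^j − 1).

R_{3,1} = (4·0.5335847 − 0.5305351) / 3 = 0.5346012

0.53460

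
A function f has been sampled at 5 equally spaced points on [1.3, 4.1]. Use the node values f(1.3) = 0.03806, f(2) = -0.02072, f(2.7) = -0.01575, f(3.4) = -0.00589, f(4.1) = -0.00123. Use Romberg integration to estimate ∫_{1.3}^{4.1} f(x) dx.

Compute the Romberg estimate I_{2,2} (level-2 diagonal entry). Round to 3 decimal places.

I_{0,0} (trapezoid, 1 panel, h=2.8000): 0.05156
I_{1,0} (trapezoid, 2 panels, h=1.4000): 0.00373
I_{2,0} (trapezoid, 4 panels, h=0.7000): -0.01676
I_{1,1} = 0.00373 + (0.00373 − 0.05156)/3 = -0.01221
I_{2,1} = -0.01676 + (-0.01676 − 0.00373)/3 = -0.02359
I_{2,2} = -0.02359 + (-0.02359 − (-0.01221))/15 = -0.02435

-0.024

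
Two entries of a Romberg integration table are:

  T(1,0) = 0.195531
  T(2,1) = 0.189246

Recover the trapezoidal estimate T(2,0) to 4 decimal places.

From T(2,1) = (4·T(2,0) − T(1,0))/3, solve for T(2,0):
4·T(2,0) = 3·0.189246 + 0.195531 = 0.763269
T(2,0) = 0.190817

0.1908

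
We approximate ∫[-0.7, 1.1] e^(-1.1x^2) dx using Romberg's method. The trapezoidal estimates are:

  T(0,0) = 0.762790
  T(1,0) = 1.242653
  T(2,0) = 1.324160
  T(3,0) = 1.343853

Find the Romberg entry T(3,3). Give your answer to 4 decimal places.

1.3504

Richardson extrapolation on the trapezoidal column (denominator 4−1=3):
T(1,1) = 1.242653 + (1.242653 − 0.762790)/3 = 1.402607
T(2,1) = 1.324160 + (1.324160 − 1.242653)/3 = 1.351329
T(3,1) = 1.343853 + (1.343853 − 1.324160)/3 = 1.350417
T(2,2) = (16·1.351329 − 1.402607) / 15 = 1.347910
T(3,2) = (16·1.350417 − 1.351329) / 15 = 1.350356
T(3,3) = (64·1.350356 − 1.347910) / 63 = 1.350395
(Column j=1 coincides with Simpson's rule on the same nodes.)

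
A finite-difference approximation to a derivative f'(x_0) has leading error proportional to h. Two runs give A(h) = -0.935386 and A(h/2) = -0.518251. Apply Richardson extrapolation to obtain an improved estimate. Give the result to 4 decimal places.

Extrapolated value = (2·A(h/2) − A(h)) / (2 − 1)
= (2·(-0.518251) − (-0.935386)) / 1
= -0.101116 / 1 = -0.101116

-0.1011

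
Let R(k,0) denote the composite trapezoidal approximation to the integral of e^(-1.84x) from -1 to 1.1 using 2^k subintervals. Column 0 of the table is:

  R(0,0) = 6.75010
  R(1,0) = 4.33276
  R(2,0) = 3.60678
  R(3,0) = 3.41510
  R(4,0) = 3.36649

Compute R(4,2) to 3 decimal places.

Richardson extrapolation on the trapezoidal column (denominator 4−1=3):
R(3,1) = 3.41510 + (3.41510 − 3.60678)/3 = 3.35121
R(4,1) = (4·3.36649 − 3.41510) / 3 = 3.35029
R(4,2) = (16·3.35029 − 3.35121) / 15 = 3.35023

3.350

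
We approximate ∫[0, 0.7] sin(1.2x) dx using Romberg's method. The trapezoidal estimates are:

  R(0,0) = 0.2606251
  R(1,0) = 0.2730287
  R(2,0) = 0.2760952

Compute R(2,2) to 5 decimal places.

Richardson extrapolation on the trapezoidal column (denominator 4−1=3):
R(1,1) = (4·0.2730287 − 0.2606251) / 3 = 0.2771632
R(2,1) = 0.2760952 + (0.2760952 − 0.2730287)/3 = 0.2771174
R(2,2) = 0.2771174 + (0.2771174 − 0.2771632)/15 = 0.2771143

0.27711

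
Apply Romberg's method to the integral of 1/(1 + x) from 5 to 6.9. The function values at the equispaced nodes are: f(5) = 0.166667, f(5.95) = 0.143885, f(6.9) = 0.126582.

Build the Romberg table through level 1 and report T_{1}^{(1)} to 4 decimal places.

0.2751

T_{0}^{(0)} (trapezoid, 1 panel, h=1.9000): 0.278587
T_{1}^{(0)} (trapezoid, 2 panels, h=0.9500): 0.275984
T_{1}^{(1)} = 0.275984 + (0.275984 − 0.278587)/3 = 0.275116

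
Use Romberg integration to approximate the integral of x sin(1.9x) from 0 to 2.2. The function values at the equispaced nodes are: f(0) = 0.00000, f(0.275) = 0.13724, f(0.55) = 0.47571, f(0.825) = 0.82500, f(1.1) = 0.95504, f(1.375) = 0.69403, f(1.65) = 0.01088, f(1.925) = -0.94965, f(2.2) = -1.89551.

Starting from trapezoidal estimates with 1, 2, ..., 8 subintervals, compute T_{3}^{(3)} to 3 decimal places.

T_{0}^{(0)} (trapezoid, 1 panel, h=2.2000): -2.08506
T_{1}^{(0)} (trapezoid, 2 panels, h=1.1000): 0.00801
T_{2}^{(0)} (trapezoid, 4 panels, h=0.5500): 0.27163
T_{3}^{(0)} (trapezoid, 8 panels, h=0.2750): 0.33014
T_{1}^{(1)} = 0.00801 + (0.00801 − (-2.08506))/3 = 0.70570
T_{2}^{(1)} = 0.27163 + (0.27163 − 0.00801)/3 = 0.35950
T_{3}^{(1)} = 0.33014 + (0.33014 − 0.27163)/3 = 0.34964
T_{2}^{(2)} = 0.35950 + (0.35950 − 0.70570)/15 = 0.33642
T_{3}^{(2)} = 0.34964 + (0.34964 − 0.35950)/15 = 0.34898
T_{3}^{(3)} = 0.34898 + (0.34898 − 0.33642)/63 = 0.34918

0.349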